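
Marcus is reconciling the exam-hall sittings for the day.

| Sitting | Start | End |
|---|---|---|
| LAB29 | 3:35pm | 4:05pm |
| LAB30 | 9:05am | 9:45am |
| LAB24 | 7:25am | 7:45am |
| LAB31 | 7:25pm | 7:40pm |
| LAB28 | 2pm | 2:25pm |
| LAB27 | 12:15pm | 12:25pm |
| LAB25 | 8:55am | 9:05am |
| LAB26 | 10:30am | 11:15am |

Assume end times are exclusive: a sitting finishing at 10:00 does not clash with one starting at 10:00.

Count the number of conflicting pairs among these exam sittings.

Sorted by start: LAB24, LAB25, LAB30, LAB26, LAB27, LAB28, LAB29, LAB31.
LAB25 starts after LAB24 ends, so nothing later overlaps LAB24 either.
LAB30 starts exactly when LAB25 ends (back-to-back, no overlap), so nothing later overlaps LAB25 either.
LAB26 starts after LAB30 ends, so nothing later overlaps LAB30 either.
LAB27 starts after LAB26 ends, so nothing later overlaps LAB26 either.
LAB28 starts after LAB27 ends, so nothing later overlaps LAB27 either.
LAB29 starts after LAB28 ends, so nothing later overlaps LAB28 either.
LAB31 starts after LAB29 ends.
No pair overlaps.

0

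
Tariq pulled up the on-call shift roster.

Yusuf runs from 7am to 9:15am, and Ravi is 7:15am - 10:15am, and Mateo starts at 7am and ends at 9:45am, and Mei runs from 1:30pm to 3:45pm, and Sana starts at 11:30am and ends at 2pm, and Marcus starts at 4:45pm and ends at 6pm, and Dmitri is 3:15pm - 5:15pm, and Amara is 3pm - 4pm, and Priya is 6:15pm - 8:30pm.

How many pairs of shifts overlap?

8

Sorted by start: Yusuf, Mateo, Ravi, Sana, Mei, Amara, Dmitri, Marcus, Priya.
Mateo starts before Yusuf ends → Yusuf and Mateo overlap.
Ravi starts before Yusuf ends → Yusuf and Ravi overlap.
Sana starts after Yusuf ends, so nothing later overlaps Yusuf either.
Ravi starts before Mateo ends → Mateo and Ravi overlap.
Sana starts after Mateo ends, so nothing later overlaps Mateo either.
Sana starts after Ravi ends, so nothing later overlaps Ravi either.
Mei starts before Sana ends → Sana and Mei overlap.
Amara starts after Sana ends, so nothing later overlaps Sana either.
Amara starts before Mei ends → Mei and Amara overlap.
Dmitri starts before Mei ends → Mei and Dmitri overlap.
Marcus starts after Mei ends, so nothing later overlaps Mei either.
Dmitri starts before Amara ends → Amara and Dmitri overlap.
Marcus starts after Amara ends, so nothing later overlaps Amara either.
Marcus starts before Dmitri ends → Dmitri and Marcus overlap.
Priya starts after Dmitri ends.
Priya starts after Marcus ends.
Overlapping pairs: Amara & Dmitri, Amara & Mei, Dmitri & Marcus, Dmitri & Mei, Mateo & Ravi, Mateo & Yusuf, Mei & Sana, Ravi & Yusuf — 8 in total.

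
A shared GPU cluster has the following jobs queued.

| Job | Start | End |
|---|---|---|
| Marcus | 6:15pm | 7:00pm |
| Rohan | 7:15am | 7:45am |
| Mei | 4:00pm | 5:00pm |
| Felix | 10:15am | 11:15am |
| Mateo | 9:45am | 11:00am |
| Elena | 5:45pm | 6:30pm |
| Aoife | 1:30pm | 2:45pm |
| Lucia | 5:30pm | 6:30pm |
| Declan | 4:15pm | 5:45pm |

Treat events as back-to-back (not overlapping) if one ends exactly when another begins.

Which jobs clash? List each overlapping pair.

Sorted by start: Rohan, Mateo, Felix, Aoife, Mei, Declan, Lucia, Elena, Marcus.
Mateo starts after Rohan ends — done with Rohan.
Felix starts before Mateo ends → Mateo and Felix overlap.
Aoife starts after Mateo ends — done with Mateo.
Aoife starts after Felix ends — done with Felix.
Mei starts after Aoife ends — done with Aoife.
Declan starts before Mei ends → Mei and Declan overlap.
Lucia starts after Mei ends — done with Mei.
Lucia starts before Declan ends → Declan and Lucia overlap.
Elena starts exactly when Declan ends (back-to-back, no overlap) — done with Declan.
Elena starts before Lucia ends → Lucia and Elena overlap.
Marcus starts before Lucia ends → Lucia and Marcus overlap.
Marcus starts before Elena ends → Elena and Marcus overlap.

Declan & Lucia, Declan & Mei, Elena & Lucia, Elena & Marcus, Felix & Mateo, Lucia & Marcus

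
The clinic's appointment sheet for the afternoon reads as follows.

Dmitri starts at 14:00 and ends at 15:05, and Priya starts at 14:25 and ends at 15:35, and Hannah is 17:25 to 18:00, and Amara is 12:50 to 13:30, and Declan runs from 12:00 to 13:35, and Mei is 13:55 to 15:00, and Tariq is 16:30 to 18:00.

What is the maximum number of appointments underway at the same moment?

Sort all start/end points and keep a running count:
12:00 start Declan → 1
12:50 start Amara → 2
13:30 end Amara → 1
13:35 end Declan → 0
13:55 start Mei → 1
14:00 start Dmitri → 2
14:25 start Priya → 3
15:00 end Mei → 2
15:05 end Dmitri → 1
15:35 end Priya → 0
16:30 start Tariq → 1
17:25 start Hannah → 2
18:00 end Hannah → 1
18:00 end Tariq → 0
Peak is 3, at 14:25 (Dmitri, Mei, Priya).

3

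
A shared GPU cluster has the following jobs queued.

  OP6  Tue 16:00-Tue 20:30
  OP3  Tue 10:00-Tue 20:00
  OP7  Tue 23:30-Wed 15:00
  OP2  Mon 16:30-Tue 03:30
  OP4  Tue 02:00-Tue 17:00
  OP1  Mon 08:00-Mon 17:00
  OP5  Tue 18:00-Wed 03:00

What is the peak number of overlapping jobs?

3

Walk through starts and ends in time order (an end at T is processed before a start at T):
Mon 08:00 start OP1 → 1
Mon 16:30 start OP2 → 2
Mon 17:00 end OP1 → 1
Tue 02:00 start OP4 → 2
Tue 03:30 end OP2 → 1
Tue 10:00 start OP3 → 2
Tue 16:00 start OP6 → 3
Tue 17:00 end OP4 → 2
Tue 18:00 start OP5 → 3
Tue 20:00 end OP3 → 2
Tue 20:30 end OP6 → 1
Tue 23:30 start OP7 → 2
Wed 03:00 end OP5 → 1
Wed 15:00 end OP7 → 0
Peak is 3, at Tue 16:00 (OP3, OP4, OP6).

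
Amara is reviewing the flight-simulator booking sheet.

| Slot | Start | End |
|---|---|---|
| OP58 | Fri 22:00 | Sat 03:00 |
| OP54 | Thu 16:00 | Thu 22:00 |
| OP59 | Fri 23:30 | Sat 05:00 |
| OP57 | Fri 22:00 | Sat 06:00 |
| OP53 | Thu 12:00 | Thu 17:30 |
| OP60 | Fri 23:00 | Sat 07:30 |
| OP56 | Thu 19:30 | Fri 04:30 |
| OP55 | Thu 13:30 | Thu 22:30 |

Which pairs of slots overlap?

Two intervals overlap when each starts before the other ends.
Sorted by start: OP53, OP55, OP54, OP56, OP57, OP58, OP60, OP59.
OP55 starts before OP53 ends → OP53 and OP55 overlap.
OP54 starts before OP53 ends → OP53 and OP54 overlap.
OP56 starts after OP53 ends, so OP53 has no further overlaps.
OP54 starts before OP55 ends → OP55 and OP54 overlap.
OP56 starts before OP55 ends → OP55 and OP56 overlap.
OP57 starts after OP55 ends, so OP55 has no further overlaps.
OP56 starts before OP54 ends → OP54 and OP56 overlap.
OP57 starts after OP54 ends, so OP54 has no further overlaps.
OP57 starts after OP56 ends, so OP56 has no further overlaps.
OP58 starts before OP57 ends → OP57 and OP58 overlap.
OP60 starts before OP57 ends → OP57 and OP60 overlap.
OP59 starts before OP57 ends → OP57 and OP59 overlap.
OP60 starts before OP58 ends → OP58 and OP60 overlap.
OP59 starts before OP58 ends → OP58 and OP59 overlap.
OP59 starts before OP60 ends → OP60 and OP59 overlap.

OP53 & OP54, OP53 & OP55, OP54 & OP55, OP54 & OP56, OP55 & OP56, OP57 & OP58, OP57 & OP59, OP57 & OP60, OP58 & OP59, OP58 & OP60, OP59 & OP60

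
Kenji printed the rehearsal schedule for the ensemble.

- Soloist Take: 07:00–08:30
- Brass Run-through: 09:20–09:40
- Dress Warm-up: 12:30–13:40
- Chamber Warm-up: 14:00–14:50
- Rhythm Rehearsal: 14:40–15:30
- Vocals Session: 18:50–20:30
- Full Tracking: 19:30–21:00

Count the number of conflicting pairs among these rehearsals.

Two intervals overlap when each starts before the other ends.
Sorted by start: Soloist Take, Brass Run-through, Dress Warm-up, Chamber Warm-up, Rhythm Rehearsal, Vocals Session, Full Tracking.
Brass Run-through starts after Soloist Take ends, so Soloist Take has no further overlaps.
Dress Warm-up starts after Brass Run-through ends, so Brass Run-through has no further overlaps.
Chamber Warm-up starts after Dress Warm-up ends, so Dress Warm-up has no further overlaps.
Rhythm Rehearsal starts before Chamber Warm-up ends → Chamber Warm-up and Rhythm Rehearsal overlap.
Vocals Session starts after Chamber Warm-up ends, so Chamber Warm-up has no further overlaps.
Vocals Session starts after Rhythm Rehearsal ends, so Rhythm Rehearsal has no further overlaps.
Full Tracking starts before Vocals Session ends → Vocals Session and Full Tracking overlap.
Overlapping pairs: Chamber Warm-up & Rhythm Rehearsal, Full Tracking & Vocals Session — 2 in total.

2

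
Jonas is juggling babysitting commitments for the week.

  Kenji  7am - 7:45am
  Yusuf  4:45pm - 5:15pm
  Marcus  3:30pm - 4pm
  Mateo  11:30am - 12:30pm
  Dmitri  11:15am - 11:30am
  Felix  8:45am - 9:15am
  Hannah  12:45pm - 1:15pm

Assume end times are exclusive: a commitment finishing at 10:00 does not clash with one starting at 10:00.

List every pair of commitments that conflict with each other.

no overlapping pairs

Two intervals overlap when each starts before the other ends.
Sorted by start: Kenji, Felix, Dmitri, Mateo, Hannah, Marcus, Yusuf.
Felix starts after Kenji ends, so nothing later overlaps Kenji either.
Dmitri starts after Felix ends, so nothing later overlaps Felix either.
Mateo starts exactly when Dmitri ends (back-to-back, no overlap), so nothing later overlaps Dmitri either.
Hannah starts after Mateo ends, so nothing later overlaps Mateo either.
Marcus starts after Hannah ends, so nothing later overlaps Hannah either.
Yusuf starts after Marcus ends.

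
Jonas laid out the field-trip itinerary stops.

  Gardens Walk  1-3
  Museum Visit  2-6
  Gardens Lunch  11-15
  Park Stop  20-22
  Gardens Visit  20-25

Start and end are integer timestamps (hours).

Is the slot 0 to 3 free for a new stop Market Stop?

Gardens Walk: starts 1 before Market Stop ends 3, and ends 3 after Market Stop starts 0 → overlap.
Museum Visit: starts 2 before Market Stop ends 3, and ends 6 after Market Stop starts 0 → overlap.
Gardens Lunch: starts 11 at or after Market Stop ends 3 → clear.
Park Stop: starts 20 at or after Market Stop ends 3 → clear.
Gardens Visit: starts 20 at or after Market Stop ends 3 → clear.
Market Stop overlaps Gardens Walk, Museum Visit.

No — it overlaps Gardens Walk, Museum Visit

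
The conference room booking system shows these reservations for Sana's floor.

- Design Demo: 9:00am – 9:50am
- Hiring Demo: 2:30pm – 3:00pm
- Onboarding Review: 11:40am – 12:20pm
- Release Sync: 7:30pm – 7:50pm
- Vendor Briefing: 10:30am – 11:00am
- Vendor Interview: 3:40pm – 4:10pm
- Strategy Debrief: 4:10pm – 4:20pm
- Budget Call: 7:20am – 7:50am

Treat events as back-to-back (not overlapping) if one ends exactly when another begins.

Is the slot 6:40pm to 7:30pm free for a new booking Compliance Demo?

Budget Call: ends 7:50am at or before Compliance Demo starts 6:40pm → clear.
Design Demo: ends 9:50am at or before Compliance Demo starts 6:40pm → clear.
Vendor Briefing: ends 11:00am at or before Compliance Demo starts 6:40pm → clear.
Onboarding Review: ends 12:20pm at or before Compliance Demo starts 6:40pm → clear.
Hiring Demo: ends 3:00pm at or before Compliance Demo starts 6:40pm → clear.
Vendor Interview: ends 4:10pm at or before Compliance Demo starts 6:40pm → clear.
Strategy Debrief: ends 4:20pm at or before Compliance Demo starts 6:40pm → clear.
Release Sync: starts 7:30pm at or after Compliance Demo ends 7:30pm → clear.

Yes — the slot is free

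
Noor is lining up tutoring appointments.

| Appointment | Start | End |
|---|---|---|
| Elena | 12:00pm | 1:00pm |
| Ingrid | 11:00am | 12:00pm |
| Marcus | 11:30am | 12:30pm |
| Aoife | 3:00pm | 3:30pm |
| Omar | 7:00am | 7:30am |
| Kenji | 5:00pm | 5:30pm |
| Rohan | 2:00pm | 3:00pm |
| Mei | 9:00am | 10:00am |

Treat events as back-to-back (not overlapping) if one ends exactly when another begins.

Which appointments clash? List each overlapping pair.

Elena & Marcus, Ingrid & Marcus

Sorted by start: Omar, Mei, Ingrid, Marcus, Elena, Rohan, Aoife, Kenji.
Mei starts after Omar ends — done with Omar.
Ingrid starts after Mei ends — done with Mei.
Marcus starts before Ingrid ends → Ingrid and Marcus overlap.
Elena starts exactly when Ingrid ends (back-to-back, no overlap) — done with Ingrid.
Elena starts before Marcus ends → Marcus and Elena overlap.
Rohan starts after Marcus ends — done with Marcus.
Rohan starts after Elena ends — done with Elena.
Aoife starts exactly when Rohan ends (back-to-back, no overlap) — done with Rohan.
Kenji starts after Aoife ends.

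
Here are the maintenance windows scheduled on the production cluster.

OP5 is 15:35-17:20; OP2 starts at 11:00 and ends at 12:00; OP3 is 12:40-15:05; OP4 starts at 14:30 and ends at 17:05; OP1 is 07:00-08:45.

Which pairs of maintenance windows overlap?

OP3 & OP4, OP4 & OP5

Sorted by start: OP1, OP2, OP3, OP4, OP5.
OP2 starts after OP1 ends, so nothing later overlaps OP1 either.
OP3 starts after OP2 ends, so nothing later overlaps OP2 either.
OP4 starts before OP3 ends → OP3 and OP4 overlap.
OP5 starts after OP3 ends.
OP5 starts before OP4 ends → OP4 and OP5 overlap.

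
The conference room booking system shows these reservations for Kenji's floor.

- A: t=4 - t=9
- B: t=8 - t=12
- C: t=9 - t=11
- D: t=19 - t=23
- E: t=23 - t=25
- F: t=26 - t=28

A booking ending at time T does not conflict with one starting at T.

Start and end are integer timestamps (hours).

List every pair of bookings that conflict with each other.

Two intervals overlap when each starts before the other ends.
Sorted by start: A, B, C, D, E, F.
B starts before A ends → A and B overlap.
C starts exactly when A ends (back-to-back, no overlap), so nothing later overlaps A either.
C starts before B ends → B and C overlap.
D starts after B ends, so nothing later overlaps B either.
D starts after C ends, so nothing later overlaps C either.
E starts exactly when D ends (back-to-back, no overlap), so nothing later overlaps D either.
F starts after E ends.

A & B, B & C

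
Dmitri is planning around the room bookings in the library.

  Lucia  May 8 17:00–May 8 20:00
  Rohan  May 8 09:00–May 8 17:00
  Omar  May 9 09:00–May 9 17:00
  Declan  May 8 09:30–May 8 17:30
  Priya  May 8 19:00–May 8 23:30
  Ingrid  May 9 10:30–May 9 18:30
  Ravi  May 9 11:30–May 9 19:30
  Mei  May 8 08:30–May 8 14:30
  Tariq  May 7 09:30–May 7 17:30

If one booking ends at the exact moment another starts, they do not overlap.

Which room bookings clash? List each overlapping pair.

Declan & Lucia, Declan & Mei, Declan & Rohan, Ingrid & Omar, Ingrid & Ravi, Lucia & Priya, Mei & Rohan, Omar & Ravi

Sorted by start: Tariq, Mei, Rohan, Declan, Lucia, Priya, Omar, Ingrid, Ravi.
Mei starts after Tariq ends, so Tariq has no further overlaps.
Rohan starts before Mei ends → Mei and Rohan overlap.
Declan starts before Mei ends → Mei and Declan overlap.
Lucia starts after Mei ends, so Mei has no further overlaps.
Declan starts before Rohan ends → Rohan and Declan overlap.
Lucia starts exactly when Rohan ends (back-to-back, no overlap), so Rohan has no further overlaps.
Lucia starts before Declan ends → Declan and Lucia overlap.
Priya starts after Declan ends, so Declan has no further overlaps.
Priya starts before Lucia ends → Lucia and Priya overlap.
Omar starts after Lucia ends, so Lucia has no further overlaps.
Omar starts after Priya ends, so Priya has no further overlaps.
Ingrid starts before Omar ends → Omar and Ingrid overlap.
Ravi starts before Omar ends → Omar and Ravi overlap.
Ravi starts before Ingrid ends → Ingrid and Ravi overlap.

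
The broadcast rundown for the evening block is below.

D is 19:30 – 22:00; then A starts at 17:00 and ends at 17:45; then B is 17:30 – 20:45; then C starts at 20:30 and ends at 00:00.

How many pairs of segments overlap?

4

Sorted by start: A, B, D, C.
B starts before A ends → A and B overlap.
D starts after A ends, so A has no further overlaps.
D starts before B ends → B and D overlap.
C starts before B ends → B and C overlap.
C starts before D ends → D and C overlap.
Overlapping pairs: A & B, B & C, B & D, C & D — 4 in total.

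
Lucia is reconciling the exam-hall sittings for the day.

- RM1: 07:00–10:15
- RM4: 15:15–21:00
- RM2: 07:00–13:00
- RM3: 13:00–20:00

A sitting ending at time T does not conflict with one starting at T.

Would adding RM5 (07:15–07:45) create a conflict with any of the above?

RM1: starts 07:00 before RM5 ends 07:45, and ends 10:15 after RM5 starts 07:15 → overlap.
RM2: starts 07:00 before RM5 ends 07:45, and ends 13:00 after RM5 starts 07:15 → overlap.
RM3: starts 13:00 at or after RM5 ends 07:45 → clear.
RM4: starts 15:15 at or after RM5 ends 07:45 → clear.
RM5 overlaps RM1, RM2.

Yes — it overlaps RM1, RM2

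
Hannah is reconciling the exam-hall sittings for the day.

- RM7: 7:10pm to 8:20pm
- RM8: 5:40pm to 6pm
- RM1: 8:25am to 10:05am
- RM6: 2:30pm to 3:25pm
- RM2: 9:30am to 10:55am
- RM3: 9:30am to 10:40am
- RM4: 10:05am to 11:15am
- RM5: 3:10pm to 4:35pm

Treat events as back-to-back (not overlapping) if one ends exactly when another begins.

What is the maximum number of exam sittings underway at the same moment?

3

Sort all start/end points and keep a running count:
8:25am start RM1 → 1
9:30am start RM2 → 2
9:30am start RM3 → 3
10:05am end RM1 → 2
10:05am start RM4 → 3
10:40am end RM3 → 2
10:55am end RM2 → 1
11:15am end RM4 → 0
2:30pm start RM6 → 1
3:10pm start RM5 → 2
3:25pm end RM6 → 1
4:35pm end RM5 → 0
5:40pm start RM8 → 1
6pm end RM8 → 0
7:10pm start RM7 → 1
8:20pm end RM7 → 0
Peak is 3, at 9:30am (RM1, RM2, RM3).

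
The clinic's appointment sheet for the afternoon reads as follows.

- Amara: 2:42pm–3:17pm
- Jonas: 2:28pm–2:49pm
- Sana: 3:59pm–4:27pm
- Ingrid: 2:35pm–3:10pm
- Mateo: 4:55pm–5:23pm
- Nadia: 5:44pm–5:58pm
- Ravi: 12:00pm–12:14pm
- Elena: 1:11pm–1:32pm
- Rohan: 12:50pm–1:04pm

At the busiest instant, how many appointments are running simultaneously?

Walk through starts and ends in time order (an end at T is processed before a start at T):
12:00pm start Ravi → 1
12:14pm end Ravi → 0
12:50pm start Rohan → 1
1:04pm end Rohan → 0
1:11pm start Elena → 1
1:32pm end Elena → 0
2:28pm start Jonas → 1
2:35pm start Ingrid → 2
2:42pm start Amara → 3
2:49pm end Jonas → 2
3:10pm end Ingrid → 1
3:17pm end Amara → 0
3:59pm start Sana → 1
4:27pm end Sana → 0
4:55pm start Mateo → 1
5:23pm end Mateo → 0
5:44pm start Nadia → 1
5:58pm end Nadia → 0
Peak is 3, at 2:42pm (Amara, Ingrid, Jonas).

3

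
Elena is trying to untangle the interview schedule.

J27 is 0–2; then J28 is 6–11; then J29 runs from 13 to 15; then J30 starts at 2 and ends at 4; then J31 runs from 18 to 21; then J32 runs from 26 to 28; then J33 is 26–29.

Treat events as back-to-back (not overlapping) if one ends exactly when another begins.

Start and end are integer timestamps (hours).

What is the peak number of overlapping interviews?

2

Sort all start/end points and keep a running count:
0 start J27 → 1
2 end J27 → 0
2 start J30 → 1
4 end J30 → 0
6 start J28 → 1
11 end J28 → 0
13 start J29 → 1
15 end J29 → 0
18 start J31 → 1
21 end J31 → 0
26 start J32 → 1
26 start J33 → 2
28 end J32 → 1
29 end J33 → 0
Peak is 2, at 26 (J32, J33).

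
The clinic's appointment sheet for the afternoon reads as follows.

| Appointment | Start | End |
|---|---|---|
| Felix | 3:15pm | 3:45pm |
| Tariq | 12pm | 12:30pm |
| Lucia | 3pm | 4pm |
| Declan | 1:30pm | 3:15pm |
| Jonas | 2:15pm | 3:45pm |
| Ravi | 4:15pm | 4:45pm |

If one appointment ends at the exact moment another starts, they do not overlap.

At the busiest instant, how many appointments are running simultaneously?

Sweep the timeline, counting +1 at each start and −1 at each end (ends before starts at a tie):
12pm start Tariq → 1
12:30pm end Tariq → 0
1:30pm start Declan → 1
2:15pm start Jonas → 2
3pm start Lucia → 3
3:15pm end Declan → 2
3:15pm start Felix → 3
3:45pm end Felix → 2
3:45pm end Jonas → 1
4pm end Lucia → 0
4:15pm start Ravi → 1
4:45pm end Ravi → 0
Peak is 3, at 3pm (Declan, Jonas, Lucia).

3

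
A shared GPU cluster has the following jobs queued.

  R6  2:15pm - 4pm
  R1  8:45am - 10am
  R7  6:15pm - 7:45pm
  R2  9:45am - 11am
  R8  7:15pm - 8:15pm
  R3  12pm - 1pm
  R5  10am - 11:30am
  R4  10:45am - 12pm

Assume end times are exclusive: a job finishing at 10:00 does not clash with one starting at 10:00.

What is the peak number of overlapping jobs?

Sort all start/end points and keep a running count:
8:45am start R1 → 1
9:45am start R2 → 2
10am end R1 → 1
10am start R5 → 2
10:45am start R4 → 3
11am end R2 → 2
11:30am end R5 → 1
12pm end R4 → 0
12pm start R3 → 1
1pm end R3 → 0
2:15pm start R6 → 1
4pm end R6 → 0
6:15pm start R7 → 1
7:15pm start R8 → 2
7:45pm end R7 → 1
8:15pm end R8 → 0
Peak is 3, at 10:45am (R2, R4, R5).

3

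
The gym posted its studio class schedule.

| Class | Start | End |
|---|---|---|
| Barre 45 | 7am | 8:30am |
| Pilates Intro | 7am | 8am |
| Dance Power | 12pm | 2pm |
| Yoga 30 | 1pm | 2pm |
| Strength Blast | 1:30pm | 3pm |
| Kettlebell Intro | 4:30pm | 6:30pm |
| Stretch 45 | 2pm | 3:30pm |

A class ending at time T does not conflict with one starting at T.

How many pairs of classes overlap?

Sorted by start: Barre 45, Pilates Intro, Dance Power, Yoga 30, Strength Blast, Stretch 45, Kettlebell Intro.
Pilates Intro starts before Barre 45 ends → Barre 45 and Pilates Intro overlap.
Dance Power starts after Barre 45 ends, so nothing later overlaps Barre 45 either.
Dance Power starts after Pilates Intro ends, so nothing later overlaps Pilates Intro either.
Yoga 30 starts before Dance Power ends → Dance Power and Yoga 30 overlap.
Strength Blast starts before Dance Power ends → Dance Power and Strength Blast overlap.
Stretch 45 starts exactly when Dance Power ends (back-to-back, no overlap), so nothing later overlaps Dance Power either.
Strength Blast starts before Yoga 30 ends → Yoga 30 and Strength Blast overlap.
Stretch 45 starts exactly when Yoga 30 ends (back-to-back, no overlap), so nothing later overlaps Yoga 30 either.
Stretch 45 starts before Strength Blast ends → Strength Blast and Stretch 45 overlap.
Kettlebell Intro starts after Strength Blast ends.
Kettlebell Intro starts after Stretch 45 ends.
Overlapping pairs: Barre 45 & Pilates Intro, Dance Power & Strength Blast, Dance Power & Yoga 30, Strength Blast & Stretch 45, Strength Blast & Yoga 30 — 5 in total.

5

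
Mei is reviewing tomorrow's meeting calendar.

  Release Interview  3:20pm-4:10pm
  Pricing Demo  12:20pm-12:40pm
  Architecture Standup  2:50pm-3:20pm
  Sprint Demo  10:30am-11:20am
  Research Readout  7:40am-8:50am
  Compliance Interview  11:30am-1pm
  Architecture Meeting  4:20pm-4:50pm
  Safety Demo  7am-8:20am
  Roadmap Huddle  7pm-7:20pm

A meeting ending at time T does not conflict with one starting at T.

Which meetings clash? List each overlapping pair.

Two intervals overlap when each starts before the other ends.
Sorted by start: Safety Demo, Research Readout, Sprint Demo, Compliance Interview, Pricing Demo, Architecture Standup, Release Interview, Architecture Meeting, Roadmap Huddle.
Research Readout starts before Safety Demo ends → Safety Demo and Research Readout overlap.
Sprint Demo starts after Safety Demo ends, so nothing later overlaps Safety Demo either.
Sprint Demo starts after Research Readout ends, so nothing later overlaps Research Readout either.
Compliance Interview starts after Sprint Demo ends, so nothing later overlaps Sprint Demo either.
Pricing Demo starts before Compliance Interview ends → Compliance Interview and Pricing Demo overlap.
Architecture Standup starts after Compliance Interview ends, so nothing later overlaps Compliance Interview either.
Architecture Standup starts after Pricing Demo ends, so nothing later overlaps Pricing Demo either.
Release Interview starts exactly when Architecture Standup ends (back-to-back, no overlap), so nothing later overlaps Architecture Standup either.
Architecture Meeting starts after Release Interview ends, so nothing later overlaps Release Interview either.
Roadmap Huddle starts after Architecture Meeting ends.

Compliance Interview & Pricing Demo, Research Readout & Safety Demo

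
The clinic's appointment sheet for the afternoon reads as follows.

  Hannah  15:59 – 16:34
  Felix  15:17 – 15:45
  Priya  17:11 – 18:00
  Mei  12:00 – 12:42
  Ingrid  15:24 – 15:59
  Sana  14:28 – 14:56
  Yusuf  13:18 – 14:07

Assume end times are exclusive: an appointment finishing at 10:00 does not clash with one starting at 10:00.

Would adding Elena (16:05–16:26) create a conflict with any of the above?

Mei: ends 12:42 at or before Elena starts 16:05 → clear.
Yusuf: ends 14:07 at or before Elena starts 16:05 → clear.
Sana: ends 14:56 at or before Elena starts 16:05 → clear.
Felix: ends 15:45 at or before Elena starts 16:05 → clear.
Ingrid: ends 15:59 at or before Elena starts 16:05 → clear.
Hannah: starts 15:59 before Elena ends 16:26, and ends 16:34 after Elena starts 16:05 → overlap.
Priya: starts 17:11 at or after Elena ends 16:26 → clear.
Elena overlaps Hannah.

Yes — it overlaps Hannah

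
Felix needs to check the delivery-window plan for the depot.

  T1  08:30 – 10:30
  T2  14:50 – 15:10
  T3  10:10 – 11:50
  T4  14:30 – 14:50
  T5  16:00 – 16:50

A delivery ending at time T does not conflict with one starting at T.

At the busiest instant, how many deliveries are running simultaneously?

Sort all start/end points and keep a running count:
08:30 start T1 → 1
10:10 start T3 → 2
10:30 end T1 → 1
11:50 end T3 → 0
14:30 start T4 → 1
14:50 end T4 → 0
14:50 start T2 → 1
15:10 end T2 → 0
16:00 start T5 → 1
16:50 end T5 → 0
Peak is 2, at 10:10 (T1, T3).

2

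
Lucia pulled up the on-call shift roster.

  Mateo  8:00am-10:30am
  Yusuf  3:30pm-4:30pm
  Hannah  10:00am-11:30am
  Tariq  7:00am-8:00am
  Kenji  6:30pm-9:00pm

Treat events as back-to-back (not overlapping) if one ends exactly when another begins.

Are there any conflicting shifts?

Yes

Sorted by start: Tariq, Mateo, Hannah, Yusuf, Kenji.
Mateo starts exactly when Tariq ends (back-to-back, no overlap) — done with Tariq.
Hannah starts before Mateo ends → Mateo and Hannah overlap.
That's a conflict, so the schedule is not conflict-free.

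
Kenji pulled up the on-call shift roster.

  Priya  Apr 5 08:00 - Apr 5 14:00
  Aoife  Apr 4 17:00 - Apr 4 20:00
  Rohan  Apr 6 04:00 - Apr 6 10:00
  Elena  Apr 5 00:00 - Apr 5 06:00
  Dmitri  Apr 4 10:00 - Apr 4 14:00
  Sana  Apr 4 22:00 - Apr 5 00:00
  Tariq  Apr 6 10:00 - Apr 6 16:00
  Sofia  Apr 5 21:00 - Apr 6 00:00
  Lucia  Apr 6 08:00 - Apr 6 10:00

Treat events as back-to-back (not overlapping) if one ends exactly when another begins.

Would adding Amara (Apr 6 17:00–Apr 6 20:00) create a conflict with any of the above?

Dmitri: ends Apr 4 14:00 at or before Amara starts Apr 6 17:00 → clear.
Aoife: ends Apr 4 20:00 at or before Amara starts Apr 6 17:00 → clear.
Sana: ends Apr 5 00:00 at or before Amara starts Apr 6 17:00 → clear.
Elena: ends Apr 5 06:00 at or before Amara starts Apr 6 17:00 → clear.
Priya: ends Apr 5 14:00 at or before Amara starts Apr 6 17:00 → clear.
Sofia: ends Apr 6 00:00 at or before Amara starts Apr 6 17:00 → clear.
Rohan: ends Apr 6 10:00 at or before Amara starts Apr 6 17:00 → clear.
Lucia: ends Apr 6 10:00 at or before Amara starts Apr 6 17:00 → clear.
Tariq: ends Apr 6 16:00 at or before Amara starts Apr 6 17:00 → clear.

No — it doesn't clash with anything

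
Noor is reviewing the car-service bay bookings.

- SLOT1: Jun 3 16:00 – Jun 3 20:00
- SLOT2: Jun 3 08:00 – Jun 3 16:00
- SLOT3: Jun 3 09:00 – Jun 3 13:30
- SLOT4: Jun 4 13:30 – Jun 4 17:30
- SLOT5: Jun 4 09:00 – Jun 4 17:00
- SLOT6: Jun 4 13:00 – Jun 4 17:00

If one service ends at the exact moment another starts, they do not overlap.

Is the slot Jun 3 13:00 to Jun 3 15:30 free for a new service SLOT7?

No — it overlaps SLOT2, SLOT3

SLOT2: starts Jun 3 08:00 before SLOT7 ends Jun 3 15:30, and ends Jun 3 16:00 after SLOT7 starts Jun 3 13:00 → overlap.
SLOT3: starts Jun 3 09:00 before SLOT7 ends Jun 3 15:30, and ends Jun 3 13:30 after SLOT7 starts Jun 3 13:00 → overlap.
SLOT1: starts Jun 3 16:00 at or after SLOT7 ends Jun 3 15:30 → clear.
SLOT5: starts Jun 4 09:00 at or after SLOT7 ends Jun 3 15:30 → clear.
SLOT6: starts Jun 4 13:00 at or after SLOT7 ends Jun 3 15:30 → clear.
SLOT4: starts Jun 4 13:30 at or after SLOT7 ends Jun 3 15:30 → clear.
SLOT7 overlaps SLOT2, SLOT3.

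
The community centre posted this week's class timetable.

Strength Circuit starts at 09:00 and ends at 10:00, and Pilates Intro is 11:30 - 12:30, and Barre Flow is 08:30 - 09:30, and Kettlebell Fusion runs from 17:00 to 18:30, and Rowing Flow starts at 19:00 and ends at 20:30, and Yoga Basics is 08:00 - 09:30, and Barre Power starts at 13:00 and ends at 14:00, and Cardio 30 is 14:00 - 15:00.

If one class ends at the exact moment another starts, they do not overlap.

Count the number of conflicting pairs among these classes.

Check each pair: they overlap iff neither finishes before the other starts.
Sorted by start: Yoga Basics, Barre Flow, Strength Circuit, Pilates Intro, Barre Power, Cardio 30, Kettlebell Fusion, Rowing Flow.
Barre Flow starts before Yoga Basics ends → Yoga Basics and Barre Flow overlap.
Strength Circuit starts before Yoga Basics ends → Yoga Basics and Strength Circuit overlap.
Pilates Intro starts after Yoga Basics ends; Yoga Basics is clear from here.
Strength Circuit starts before Barre Flow ends → Barre Flow and Strength Circuit overlap.
Pilates Intro starts after Barre Flow ends; Barre Flow is clear from here.
Pilates Intro starts after Strength Circuit ends; Strength Circuit is clear from here.
Barre Power starts after Pilates Intro ends; Pilates Intro is clear from here.
Cardio 30 starts exactly when Barre Power ends (back-to-back, no overlap); Barre Power is clear from here.
Kettlebell Fusion starts after Cardio 30 ends; Cardio 30 is clear from here.
Rowing Flow starts after Kettlebell Fusion ends.
Overlapping pairs: Barre Flow & Strength Circuit, Barre Flow & Yoga Basics, Strength Circuit & Yoga Basics — 3 in total.

3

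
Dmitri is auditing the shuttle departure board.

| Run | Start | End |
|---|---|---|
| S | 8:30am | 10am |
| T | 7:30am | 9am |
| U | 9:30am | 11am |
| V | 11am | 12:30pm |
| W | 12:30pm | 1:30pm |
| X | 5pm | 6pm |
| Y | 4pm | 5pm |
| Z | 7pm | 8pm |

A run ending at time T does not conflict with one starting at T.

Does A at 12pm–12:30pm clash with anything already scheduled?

T: ends 9am at or before A starts 12pm → clear.
S: ends 10am at or before A starts 12pm → clear.
U: ends 11am at or before A starts 12pm → clear.
V: starts 11am before A ends 12:30pm, and ends 12:30pm after A starts 12pm → overlap.
W: starts 12:30pm at or after A ends 12:30pm → clear.
Y: starts 4pm at or after A ends 12:30pm → clear.
X: starts 5pm at or after A ends 12:30pm → clear.
Z: starts 7pm at or after A ends 12:30pm → clear.
A overlaps V.

Yes — it overlaps V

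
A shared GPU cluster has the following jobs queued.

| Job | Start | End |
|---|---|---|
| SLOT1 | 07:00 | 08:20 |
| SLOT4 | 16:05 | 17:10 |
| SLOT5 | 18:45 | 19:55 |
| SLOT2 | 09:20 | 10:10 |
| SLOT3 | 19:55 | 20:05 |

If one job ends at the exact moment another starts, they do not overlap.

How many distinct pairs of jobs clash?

0

Sorted by start: SLOT1, SLOT2, SLOT4, SLOT5, SLOT3.
SLOT2 starts after SLOT1 ends; SLOT1 is clear from here.
SLOT4 starts after SLOT2 ends; SLOT2 is clear from here.
SLOT5 starts after SLOT4 ends; SLOT4 is clear from here.
SLOT3 starts exactly when SLOT5 ends (back-to-back, no overlap).
No pair overlaps.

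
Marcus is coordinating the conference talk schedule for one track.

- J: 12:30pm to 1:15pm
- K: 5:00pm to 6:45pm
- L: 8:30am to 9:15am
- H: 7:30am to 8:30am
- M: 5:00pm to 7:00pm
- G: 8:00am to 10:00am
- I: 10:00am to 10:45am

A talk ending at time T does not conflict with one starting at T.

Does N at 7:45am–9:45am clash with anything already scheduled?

Yes — it overlaps G, H, L

H: starts 7:30am before N ends 9:45am, and ends 8:30am after N starts 7:45am → overlap.
G: starts 8:00am before N ends 9:45am, and ends 10:00am after N starts 7:45am → overlap.
L: starts 8:30am before N ends 9:45am, and ends 9:15am after N starts 7:45am → overlap.
I: starts 10:00am at or after N ends 9:45am → clear.
J: starts 12:30pm at or after N ends 9:45am → clear.
K: starts 5:00pm at or after N ends 9:45am → clear.
M: starts 5:00pm at or after N ends 9:45am → clear.
N overlaps G, H, L.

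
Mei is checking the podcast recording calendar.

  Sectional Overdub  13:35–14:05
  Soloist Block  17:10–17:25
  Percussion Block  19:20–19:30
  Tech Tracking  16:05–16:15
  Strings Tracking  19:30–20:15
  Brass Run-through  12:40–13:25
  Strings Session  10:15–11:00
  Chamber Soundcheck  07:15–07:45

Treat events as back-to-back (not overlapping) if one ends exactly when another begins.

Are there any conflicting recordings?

No

Sorted by start: Chamber Soundcheck, Strings Session, Brass Run-through, Sectional Overdub, Tech Tracking, Soloist Block, Percussion Block, Strings Tracking.
Strings Session starts after Chamber Soundcheck ends, so Chamber Soundcheck has no further overlaps.
Brass Run-through starts after Strings Session ends, so Strings Session has no further overlaps.
Sectional Overdub starts after Brass Run-through ends, so Brass Run-through has no further overlaps.
Tech Tracking starts after Sectional Overdub ends, so Sectional Overdub has no further overlaps.
Soloist Block starts after Tech Tracking ends, so Tech Tracking has no further overlaps.
Percussion Block starts after Soloist Block ends, so Soloist Block has no further overlaps.
Strings Tracking starts exactly when Percussion Block ends (back-to-back, no overlap).
Every pair is clear; the schedule has no overlaps.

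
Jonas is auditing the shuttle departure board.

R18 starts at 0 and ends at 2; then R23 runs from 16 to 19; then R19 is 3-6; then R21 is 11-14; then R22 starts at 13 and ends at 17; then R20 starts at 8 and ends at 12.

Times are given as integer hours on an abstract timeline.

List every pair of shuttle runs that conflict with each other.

R20 & R21, R21 & R22, R22 & R23

Sorted by start: R18, R19, R20, R21, R22, R23.
R19 starts after R18 ends, so nothing later overlaps R18 either.
R20 starts after R19 ends, so nothing later overlaps R19 either.
R21 starts before R20 ends → R20 and R21 overlap.
R22 starts after R20 ends, so nothing later overlaps R20 either.
R22 starts before R21 ends → R21 and R22 overlap.
R23 starts after R21 ends.
R23 starts before R22 ends → R22 and R23 overlap.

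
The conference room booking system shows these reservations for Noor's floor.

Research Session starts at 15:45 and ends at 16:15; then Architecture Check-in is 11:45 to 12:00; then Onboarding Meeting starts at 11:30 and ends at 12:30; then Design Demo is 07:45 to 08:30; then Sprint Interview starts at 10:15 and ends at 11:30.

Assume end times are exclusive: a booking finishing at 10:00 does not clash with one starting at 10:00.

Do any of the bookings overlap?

Sorted by start: Design Demo, Sprint Interview, Onboarding Meeting, Architecture Check-in, Research Session.
Sprint Interview starts after Design Demo ends, so nothing later overlaps Design Demo either.
Onboarding Meeting starts exactly when Sprint Interview ends (back-to-back, no overlap), so nothing later overlaps Sprint Interview either.
Architecture Check-in starts before Onboarding Meeting ends → Onboarding Meeting and Architecture Check-in overlap.
That's a conflict, so the schedule is not conflict-free.

Yes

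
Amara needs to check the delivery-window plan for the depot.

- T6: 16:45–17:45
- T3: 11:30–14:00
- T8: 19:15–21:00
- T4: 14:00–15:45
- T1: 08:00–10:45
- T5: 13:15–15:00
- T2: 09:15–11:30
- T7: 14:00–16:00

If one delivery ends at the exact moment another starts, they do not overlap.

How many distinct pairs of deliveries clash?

5

Sorted by start: T1, T2, T3, T5, T4, T7, T6, T8.
T2 starts before T1 ends → T1 and T2 overlap.
T3 starts after T1 ends; T1 is clear from here.
T3 starts exactly when T2 ends (back-to-back, no overlap); T2 is clear from here.
T5 starts before T3 ends → T3 and T5 overlap.
T4 starts exactly when T3 ends (back-to-back, no overlap); T3 is clear from here.
T4 starts before T5 ends → T5 and T4 overlap.
T7 starts before T5 ends → T5 and T7 overlap.
T6 starts after T5 ends; T5 is clear from here.
T7 starts before T4 ends → T4 and T7 overlap.
T6 starts after T4 ends; T4 is clear from here.
T6 starts after T7 ends; T7 is clear from here.
T8 starts after T6 ends.
Overlapping pairs: T1 & T2, T3 & T5, T4 & T5, T4 & T7, T5 & T7 — 5 in total.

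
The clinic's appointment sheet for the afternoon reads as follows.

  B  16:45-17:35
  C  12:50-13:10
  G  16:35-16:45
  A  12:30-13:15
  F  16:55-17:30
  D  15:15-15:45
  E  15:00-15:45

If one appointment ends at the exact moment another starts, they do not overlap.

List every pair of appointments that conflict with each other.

Sorted by start: A, C, E, D, G, B, F.
C starts before A ends → A and C overlap.
E starts after A ends; A is clear from here.
E starts after C ends; C is clear from here.
D starts before E ends → E and D overlap.
G starts after E ends; E is clear from here.
G starts after D ends; D is clear from here.
B starts exactly when G ends (back-to-back, no overlap); G is clear from here.
F starts before B ends → B and F overlap.

A & C, B & F, D & E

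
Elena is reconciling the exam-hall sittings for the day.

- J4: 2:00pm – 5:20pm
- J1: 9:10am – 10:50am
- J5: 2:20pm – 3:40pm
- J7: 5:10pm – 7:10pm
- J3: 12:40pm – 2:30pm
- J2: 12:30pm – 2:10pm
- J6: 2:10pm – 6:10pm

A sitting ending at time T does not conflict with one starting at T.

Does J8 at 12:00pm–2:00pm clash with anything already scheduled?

J1: ends 10:50am at or before J8 starts 12:00pm → clear.
J2: starts 12:30pm before J8 ends 2:00pm, and ends 2:10pm after J8 starts 12:00pm → overlap.
J3: starts 12:40pm before J8 ends 2:00pm, and ends 2:30pm after J8 starts 12:00pm → overlap.
J4: starts 2:00pm at or after J8 ends 2:00pm → clear.
J6: starts 2:10pm at or after J8 ends 2:00pm → clear.
J5: starts 2:20pm at or after J8 ends 2:00pm → clear.
J7: starts 5:10pm at or after J8 ends 2:00pm → clear.
J8 overlaps J2, J3.

Yes — it overlaps J2, J3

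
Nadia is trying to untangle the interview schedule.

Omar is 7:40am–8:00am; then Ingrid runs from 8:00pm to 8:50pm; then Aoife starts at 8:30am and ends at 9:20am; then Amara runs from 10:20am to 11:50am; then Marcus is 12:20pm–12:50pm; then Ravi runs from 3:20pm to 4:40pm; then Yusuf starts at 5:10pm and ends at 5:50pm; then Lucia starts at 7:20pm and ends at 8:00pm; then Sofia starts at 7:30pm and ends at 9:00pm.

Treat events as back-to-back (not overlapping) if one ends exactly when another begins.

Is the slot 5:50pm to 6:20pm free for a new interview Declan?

Omar: ends 8:00am at or before Declan starts 5:50pm → clear.
Aoife: ends 9:20am at or before Declan starts 5:50pm → clear.
Amara: ends 11:50am at or before Declan starts 5:50pm → clear.
Marcus: ends 12:50pm at or before Declan starts 5:50pm → clear.
Ravi: ends 4:40pm at or before Declan starts 5:50pm → clear.
Yusuf: ends 5:50pm at or before Declan starts 5:50pm → clear.
Lucia: starts 7:20pm at or after Declan ends 6:20pm → clear.
Sofia: starts 7:30pm at or after Declan ends 6:20pm → clear.
Ingrid: starts 8:00pm at or after Declan ends 6:20pm → clear.

Yes — the slot is free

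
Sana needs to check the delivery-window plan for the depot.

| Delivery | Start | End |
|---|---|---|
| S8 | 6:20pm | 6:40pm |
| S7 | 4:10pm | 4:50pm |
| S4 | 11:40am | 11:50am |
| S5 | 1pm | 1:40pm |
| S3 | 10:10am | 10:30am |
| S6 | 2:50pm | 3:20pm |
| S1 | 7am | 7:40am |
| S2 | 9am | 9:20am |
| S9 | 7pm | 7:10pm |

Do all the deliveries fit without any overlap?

Two intervals overlap when each starts before the other ends.
Sorted by start: S1, S2, S3, S4, S5, S6, S7, S8, S9.
S2 starts after S1 ends, so S1 has no further overlaps.
S3 starts after S2 ends, so S2 has no further overlaps.
S4 starts after S3 ends, so S3 has no further overlaps.
S5 starts after S4 ends, so S4 has no further overlaps.
S6 starts after S5 ends, so S5 has no further overlaps.
S7 starts after S6 ends, so S6 has no further overlaps.
S8 starts after S7 ends, so S7 has no further overlaps.
S9 starts after S8 ends.
Every pair is clear; the schedule has no overlaps.

Yes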